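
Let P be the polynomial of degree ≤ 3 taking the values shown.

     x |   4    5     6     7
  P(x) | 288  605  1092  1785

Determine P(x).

Write P(x) = ax^3 + bx^2 + cx + d. Substituting each data point gives a linear system:
  64a + 16b + 4c + d = 288
  125a + 25b + 5c + d = 605
  216a + 36b + 6c + d = 1092
  343a + 49b + 7c + d = 1785
Solving the system yields a = 6, b = -5, c = -4, d = 0.
So P(x) = 6x³ - 5x² - 4x.
Check: P(5) = 605. ✓

P(x) = 6x^3 - 5x^2 - 4x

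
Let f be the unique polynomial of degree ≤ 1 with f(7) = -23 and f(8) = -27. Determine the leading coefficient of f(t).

Write f(t) = at + b. Substituting each data point gives a linear system:
  7a + b = -23
  8a + b = -27
Solving the system yields a = -4, b = 5.
So f(t) = -4t + 5.
The leading coefficient is -4.

-4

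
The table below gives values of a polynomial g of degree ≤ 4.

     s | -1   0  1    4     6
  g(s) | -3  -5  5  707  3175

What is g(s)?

Write g(s) = as^4 + bs^3 + cs^2 + ds + e. Substituting each data point gives a linear system:
  a - b + c - d + e = -3
  e = -5
  a + b + c + d + e = 5
  256a + 64b + 16c + 4d + e = 707
  1296a + 216b + 36c + 6d + e = 3175
Solving the system yields a = 2, b = 2, c = 4, d = 2, e = -5.
So g(s) = 2s⁴ + 2s³ + 4s² + 2s - 5.
Check: g(0) = -5. ✓

g(s) = 2s^4 + 2s^3 + 4s^2 + 2s - 5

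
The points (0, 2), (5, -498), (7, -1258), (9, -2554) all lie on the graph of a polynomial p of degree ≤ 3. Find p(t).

Using the Lagrange interpolation formula with nodes 0, 5, 7, 9:
  L_0(t) = (t - 5)(t - 7)(t - 9) / -315
  L_1(t) = t(t - 7)(t - 9) / 40
  L_2(t) = t(t - 5)(t - 9) / -28
  L_3(t) = t(t - 5)(t - 7) / 72
Then p(t) = 2·L_0(t) - 498·L_1(t) - 1258·L_2(t) - 2554·L_3(t).
Expanding and collecting terms gives p(t) = -3t^3 - 4t^2 - 5t + 2.
Check: p(7) = -1258. ✓

p(t) = -3t^3 - 4t^2 - 5t + 2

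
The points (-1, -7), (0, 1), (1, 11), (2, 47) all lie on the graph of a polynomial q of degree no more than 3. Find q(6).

Using the Lagrange interpolation formula with nodes -1, 0, 1, 2:
  L_0(x) = x(x - 1)(x - 2) / -6
  L_1(x) = (x + 1)(x - 1)(x - 2) / 2
  L_2(x) = (x + 1)x(x - 2) / -2
  L_3(x) = (x + 1)x(x - 1) / 6
Then q(x) = -7·L_0(x) + 1·L_1(x) + 11·L_2(x) + 47·L_3(x).
Expanding and collecting terms gives q(x) = 4x^3 + x^2 + 5x + 1.
Evaluating at x = 6: q(6) = 931.

931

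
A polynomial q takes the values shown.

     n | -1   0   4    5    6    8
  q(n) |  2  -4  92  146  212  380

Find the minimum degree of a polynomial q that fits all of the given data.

2

Divided differences on the nodes -1, 0, 4, 5, 6, 8:
  order 0: 2  -4  92  146  212  380
  order 1: -6  24  54  66  84
  order 2: 6  6  6  6
  order 3: 0  0  0
  order 4: 0  0
  order 5: 0
The order-2 divided differences are all 6 (nonzero) and every higher order vanishes, so the data lies on a polynomial of degree exactly 2.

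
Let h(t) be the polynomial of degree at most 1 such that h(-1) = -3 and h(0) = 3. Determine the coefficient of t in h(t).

Write h(t) = at + b. Substituting each data point gives a linear system:
  -a + b = -3
  b = 3
Solving the system yields a = 6, b = 3.
So h(t) = 6t + 3.
The leading coefficient is 6.

6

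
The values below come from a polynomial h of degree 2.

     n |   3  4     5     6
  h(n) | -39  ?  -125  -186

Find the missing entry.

-76

The 3 known points determine the degree-2 polynomial uniquely.
Write h(n) = an^2 + bn + c. Substituting each data point gives a linear system:
  9a + 3b + c = -39
  25a + 5b + c = -125
  36a + 6b + c = -186
Solving the system yields a = -6, b = 5, c = 0.
So h(n) = -6n² + 5n.
Then h(4) = -76.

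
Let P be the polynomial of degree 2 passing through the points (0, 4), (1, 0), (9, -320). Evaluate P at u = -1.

0

Using the Lagrange interpolation formula with nodes 0, 1, 9:
  L_0(u) = (u - 1)(u - 9) / 9
  L_1(u) = u(u - 9) / -8
  L_2(u) = u(u - 1) / 72
Then P(u) = 4·L_0(u) + 0·L_1(u) - 320·L_2(u).
Expanding and collecting terms gives P(u) = -4u² + 4.
Evaluating at u = -1: P(-1) = 0.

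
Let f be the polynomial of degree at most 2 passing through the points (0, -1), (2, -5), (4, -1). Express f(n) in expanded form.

Using the Lagrange interpolation formula with nodes 0, 2, 4:
  L_0(n) = (n - 2)(n - 4) / 8
  L_1(n) = n(n - 4) / -4
  L_2(n) = n(n - 2) / 8
Then f(n) = -1·L_0(n) - 5·L_1(n) - 1·L_2(n).
Expanding and collecting terms gives f(n) = n² - 4n - 1.
Check: f(2) = -5. ✓

f(n) = n^2 - 4n - 1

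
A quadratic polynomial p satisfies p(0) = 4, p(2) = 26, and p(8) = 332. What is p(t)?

Write p(t) = at^2 + bt + c. Substituting each data point gives a linear system:
  c = 4
  4a + 2b + c = 26
  64a + 8b + c = 332
Solving the system yields a = 5, b = 1, c = 4.
So p(t) = 5t^2 + t + 4.
Check: p(2) = 26. ✓

p(t) = 5t^2 + t + 4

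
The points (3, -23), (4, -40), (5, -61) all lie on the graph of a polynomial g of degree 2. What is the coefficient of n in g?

-3

Write g(n) = an^2 + bn + c. Substituting each data point gives a linear system:
  9a + 3b + c = -23
  16a + 4b + c = -40
  25a + 5b + c = -61
Solving the system yields a = -2, b = -3, c = 4.
So g(n) = -2n^2 - 3n + 4.
The coefficient of n is -3.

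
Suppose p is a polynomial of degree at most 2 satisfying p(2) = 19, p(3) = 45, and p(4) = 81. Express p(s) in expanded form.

Write p(s) = as^2 + bs + c. Substituting each data point gives a linear system:
  4a + 2b + c = 19
  9a + 3b + c = 45
  16a + 4b + c = 81
Solving the system yields a = 5, b = 1, c = -3.
So p(s) = 5s^2 + s - 3.
Check: p(4) = 81. ✓

p(s) = 5s^2 + s - 3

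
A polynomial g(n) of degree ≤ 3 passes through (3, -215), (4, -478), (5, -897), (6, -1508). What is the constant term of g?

-2

Write g(n) = an^3 + bn^2 + cn + d. Substituting each data point gives a linear system:
  27a + 9b + 3c + d = -215
  64a + 16b + 4c + d = -478
  125a + 25b + 5c + d = -897
  216a + 36b + 6c + d = -1508
Solving the system yields a = -6, b = -6, c = 1, d = -2.
So g(n) = -6n³ - 6n² + n - 2.
The constant term is -2.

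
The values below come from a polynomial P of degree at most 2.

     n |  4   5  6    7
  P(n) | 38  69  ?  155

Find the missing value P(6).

108

On equispaced nodes a degree-2 polynomial has vanishing third forward difference, so
  - P(4) + 3·P(5) - 3·P(6) + P(7) = 0.
Substituting the known values and solving for P(6):
  -3·P(6) = -324
  P(6) = 108.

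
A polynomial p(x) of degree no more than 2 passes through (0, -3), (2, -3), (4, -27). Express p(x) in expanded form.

Write p(x) = ax^2 + bx + c. Substituting each data point gives a linear system:
  c = -3
  4a + 2b + c = -3
  16a + 4b + c = -27
Solving the system yields a = -3, b = 6, c = -3.
So p(x) = -3x² + 6x - 3.
Check: p(0) = -3. ✓

p(x) = -3x^2 + 6x - 3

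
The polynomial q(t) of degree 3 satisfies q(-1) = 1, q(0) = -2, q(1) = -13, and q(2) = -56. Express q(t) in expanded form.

Write q(t) = at^3 + bt^2 + ct + d. Substituting each data point gives a linear system:
  -a + b - c + d = 1
  d = -2
  a + b + c + d = -13
  8a + 4b + 2c + d = -56
Solving the system yields a = -4, b = -4, c = -3, d = -2.
So q(t) = -4t³ - 4t² - 3t - 2.
Check: q(-1) = 1. ✓

q(t) = -4t^3 - 4t^2 - 3t - 2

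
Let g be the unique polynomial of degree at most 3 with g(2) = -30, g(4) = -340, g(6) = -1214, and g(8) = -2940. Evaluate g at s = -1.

Using the Lagrange interpolation formula with nodes 2, 4, 6, 8:
  L_0(s) = (s - 4)(s - 6)(s - 8) / -48
  L_1(s) = (s - 2)(s - 6)(s - 8) / 16
  L_2(s) = (s - 2)(s - 4)(s - 8) / -16
  L_3(s) = (s - 2)(s - 4)(s - 6) / 48
Then g(s) = -30·L_0(s) - 340·L_1(s) - 1214·L_2(s) - 2940·L_3(s).
Expanding and collecting terms gives g(s) = -6s³ + (3/2)s² + 4s + 4.
Evaluating at s = -1: g(-1) = 15/2.

15/2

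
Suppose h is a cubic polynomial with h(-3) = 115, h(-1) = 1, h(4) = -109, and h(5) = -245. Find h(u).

Using the Lagrange interpolation formula with nodes -3, -1, 4, 5:
  L_0(u) = (u + 1)(u - 4)(u - 5) / -112
  L_1(u) = (u + 3)(u - 4)(u - 5) / 60
  L_2(u) = (u + 3)(u + 1)(u - 5) / -35
  L_3(u) = (u + 3)(u + 1)(u - 4) / 48
Then h(u) = 115·L_0(u) + 1·L_1(u) - 109·L_2(u) - 245·L_3(u).
Expanding and collecting terms gives h(u) = -3u^3 + 5u^2 + 2u - 5.
Check: h(4) = -109. ✓

h(u) = -3u^3 + 5u^2 + 2u - 5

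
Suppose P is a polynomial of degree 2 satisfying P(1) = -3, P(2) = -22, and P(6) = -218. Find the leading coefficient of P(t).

-6

Write P(t) = at^2 + bt + c. Substituting each data point gives a linear system:
  a + b + c = -3
  4a + 2b + c = -22
  36a + 6b + c = -218
Solving the system yields a = -6, b = -1, c = 4.
So P(t) = -6t^2 - t + 4.
The leading coefficient is -6.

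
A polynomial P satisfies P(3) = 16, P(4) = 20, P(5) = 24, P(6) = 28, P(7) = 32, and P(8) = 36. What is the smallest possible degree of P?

Forward differences of the values at u = 3, 4, 5, 6, 7, 8:
  P  : 16  20  24  28  32  36
  Δ  : 4  4  4  4  4
  Δ^2: 0  0  0  0
  Δ^3: 0  0  0
  Δ^4: 0  0
  Δ^5: 0
The first differences are constant (4) and nonzero, while all higher differences vanish, so the minimal degree is 1.

1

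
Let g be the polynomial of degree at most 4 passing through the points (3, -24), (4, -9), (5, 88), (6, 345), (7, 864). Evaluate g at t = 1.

Forward differences of the values at t = 3, 4, 5, 6, 7:
  g  : -24  -9  88  345  864
  Δ  : 15  97  257  519
  Δ^2: 82  160  262
  Δ^3: 78  102
  Δ^4: 24
The fourth differences are constant, confirming degree 4.
Interpolating (Newton forward form) and evaluating at t = 1 gives g(1) = 0.

0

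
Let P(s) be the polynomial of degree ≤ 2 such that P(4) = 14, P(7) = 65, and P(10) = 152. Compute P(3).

5

Forward differences of the values at s = 4, 7, 10:
  P  : 14  65  152
  Δ  : 51  87
  Δ^2: 36
The second differences are constant, confirming degree 2.
Interpolating (Newton forward form) and evaluating at s = 3 gives P(3) = 5.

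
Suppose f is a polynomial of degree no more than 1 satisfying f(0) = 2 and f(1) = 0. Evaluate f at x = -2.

6

Using the Lagrange interpolation formula with nodes 0, 1:
  L_0(x) = (x - 1) / -1
  L_1(x) = x / 1
Then f(x) = 2·L_0(x) + 0·L_1(x).
Expanding and collecting terms gives f(x) = -2x + 2.
Evaluating at x = -2: f(-2) = 6.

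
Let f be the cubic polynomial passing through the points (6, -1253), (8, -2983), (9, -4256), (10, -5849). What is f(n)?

Using the Lagrange interpolation formula with nodes 6, 8, 9, 10:
  L_0(n) = (n - 8)(n - 9)(n - 10) / -24
  L_1(n) = (n - 6)(n - 9)(n - 10) / 4
  L_2(n) = (n - 6)(n - 8)(n - 10) / -3
  L_3(n) = (n - 6)(n - 8)(n - 9) / 8
Then f(n) = -1253·L_0(n) - 2983·L_1(n) - 4256·L_2(n) - 5849·L_3(n).
Expanding and collecting terms gives f(n) = -6n³ + 2n² - 5n + 1.
Check: f(9) = -4256. ✓

f(n) = -6n^3 + 2n^2 - 5n + 1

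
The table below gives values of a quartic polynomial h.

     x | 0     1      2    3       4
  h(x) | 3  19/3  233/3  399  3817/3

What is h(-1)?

Write h(x) = ax^4 + bx^3 + cx^2 + dx + e. Substituting each data point gives a linear system:
  e = 3
  a + b + c + d + e = 19/3
  16a + 8b + 4c + 2d + e = 233/3
  81a + 27b + 9c + 3d + e = 399
  256a + 64b + 16c + 4d + e = 3817/3
Solving the system yields a = 5, b = 1/3, c = -2, d = 0, e = 3.
So h(x) = 5x^4 + (1/3)x^3 - 2x^2 + 3.
Then h(-1) = 17/3.

17/3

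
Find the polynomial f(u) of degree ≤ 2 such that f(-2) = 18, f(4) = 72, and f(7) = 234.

Using the Lagrange interpolation formula with nodes -2, 4, 7:
  L_0(u) = (u - 4)(u - 7) / 54
  L_1(u) = (u + 2)(u - 7) / -18
  L_2(u) = (u + 2)(u - 4) / 27
Then f(u) = 18·L_0(u) + 72·L_1(u) + 234·L_2(u).
Expanding and collecting terms gives f(u) = 5u² - u - 4.
Check: f(7) = 234. ✓

f(u) = 5u^2 - u - 4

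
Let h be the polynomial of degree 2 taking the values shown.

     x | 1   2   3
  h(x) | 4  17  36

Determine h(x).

Write h(x) = ax^2 + bx + c. Substituting each data point gives a linear system:
  a + b + c = 4
  4a + 2b + c = 17
  9a + 3b + c = 36
Solving the system yields a = 3, b = 4, c = -3.
So h(x) = 3x^2 + 4x - 3.
Check: h(3) = 36. ✓

h(x) = 3x^2 + 4x - 3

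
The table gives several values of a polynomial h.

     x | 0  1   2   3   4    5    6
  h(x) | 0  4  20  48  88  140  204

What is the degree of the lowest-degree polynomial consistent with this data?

Forward differences of the values at x = 0, 1, 2, 3, 4, 5, 6:
  h  : 0  4  20  48  88  140  204
  Δ  : 4  16  28  40  52  64
  Δ^2: 12  12  12  12  12
  Δ^3: 0  0  0  0
  Δ^4: 0  0  0
  Δ^5: 0  0
  Δ^6: 0
The second differences are constant (12) and nonzero, while all higher differences vanish, so the minimal degree is 2.

2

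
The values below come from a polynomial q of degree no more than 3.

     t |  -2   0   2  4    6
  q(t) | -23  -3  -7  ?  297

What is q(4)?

61

On equispaced nodes a degree-3 polynomial has vanishing fourth forward difference, so
  q(-2) - 4·q(0) + 6·q(2) - 4·q(4) + q(6) = 0.
Substituting the known values and solving for q(4):
  -4·q(4) = -244
  q(4) = 61.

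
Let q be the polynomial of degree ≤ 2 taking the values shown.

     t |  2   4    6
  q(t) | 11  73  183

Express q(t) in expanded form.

Write q(t) = at^2 + bt + c. Substituting each data point gives a linear system:
  4a + 2b + c = 11
  16a + 4b + c = 73
  36a + 6b + c = 183
Solving the system yields a = 6, b = -5, c = -3.
So q(t) = 6t^2 - 5t - 3.
Check: q(4) = 73. ✓

q(t) = 6t^2 - 5t - 3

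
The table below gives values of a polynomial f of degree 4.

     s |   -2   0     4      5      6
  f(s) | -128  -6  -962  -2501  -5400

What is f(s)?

Write f(s) = as^4 + bs^3 + cs^2 + ds + e. Substituting each data point gives a linear system:
  16a - 8b + 4c - 2d + e = -128
  e = -6
  256a + 64b + 16c + 4d + e = -962
  625a + 125b + 25c + 5d + e = -2501
  1296a + 216b + 36c + 6d + e = -5400
Solving the system yields a = -5, b = 5, c = 0, d = 1, e = -6.
So f(s) = -5s^4 + 5s^3 + s - 6.
Check: f(0) = -6. ✓

f(s) = -5s^4 + 5s^3 + s - 6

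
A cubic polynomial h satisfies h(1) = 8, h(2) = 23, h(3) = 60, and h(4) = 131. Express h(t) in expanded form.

h(t) = 2t^3 - t^2 + 4t + 3

Write h(t) = at^3 + bt^2 + ct + d. Substituting each data point gives a linear system:
  a + b + c + d = 8
  8a + 4b + 2c + d = 23
  27a + 9b + 3c + d = 60
  64a + 16b + 4c + d = 131
Solving the system yields a = 2, b = -1, c = 4, d = 3.
So h(t) = 2t^3 - t^2 + 4t + 3.
Check: h(3) = 60. ✓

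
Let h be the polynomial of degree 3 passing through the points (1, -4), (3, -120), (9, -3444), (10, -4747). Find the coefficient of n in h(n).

Write h(n) = an^3 + bn^2 + cn + d. Substituting each data point gives a linear system:
  a + b + c + d = -4
  27a + 9b + 3c + d = -120
  729a + 81b + 9c + d = -3444
  1000a + 100b + 10c + d = -4747
Solving the system yields a = -5, b = 3, c = -5, d = 3.
So h(n) = -5n^3 + 3n^2 - 5n + 3.
The coefficient of n is -5.

-5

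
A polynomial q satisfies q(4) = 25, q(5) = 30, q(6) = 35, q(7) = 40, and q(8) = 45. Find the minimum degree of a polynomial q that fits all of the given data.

1

Divided differences on the nodes 4, 5, 6, 7, 8:
  order 0: 25  30  35  40  45
  order 1: 5  5  5  5
  order 2: 0  0  0
  order 3: 0  0
  order 4: 0
The order-1 divided differences are all 5 (nonzero) and every higher order vanishes, so the data lies on a polynomial of degree exactly 1.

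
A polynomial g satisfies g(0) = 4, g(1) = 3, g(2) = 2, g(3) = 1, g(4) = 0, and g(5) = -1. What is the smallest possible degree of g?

Forward differences of the values at x = 0, 1, 2, 3, 4, 5:
  g  : 4  3  2  1  0  -1
  Δ  : -1  -1  -1  -1  -1
  Δ^2: 0  0  0  0
  Δ^3: 0  0  0
  Δ^4: 0  0
  Δ^5: 0
The first differences are constant (-1) and nonzero, while all higher differences vanish, so the minimal degree is 1.

1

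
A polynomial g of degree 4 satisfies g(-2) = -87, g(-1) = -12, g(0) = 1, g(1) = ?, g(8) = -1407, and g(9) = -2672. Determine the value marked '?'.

The 5 known points determine the degree-4 polynomial uniquely.
Write g(s) = as^4 + bs^3 + cs^2 + ds + e. Substituting each data point gives a linear system:
  16a - 8b + 4c - 2d + e = -87
  a - b + c - d + e = -12
  e = 1
  4096a + 512b + 64c + 8d + e = -1407
  6561a + 729b + 81c + 9d + e = -2672
Solving the system yields a = -1, b = 6, c = -6, d = 0, e = 1.
So g(s) = -s^4 + 6s^3 - 6s^2 + 1.
Then g(1) = 0.

0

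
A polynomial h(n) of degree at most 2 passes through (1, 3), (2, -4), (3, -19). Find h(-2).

-24

Write h(n) = an^2 + bn + c. Substituting each data point gives a linear system:
  a + b + c = 3
  4a + 2b + c = -4
  9a + 3b + c = -19
Solving the system yields a = -4, b = 5, c = 2.
So h(n) = -4n^2 + 5n + 2.
Then h(-2) = -24.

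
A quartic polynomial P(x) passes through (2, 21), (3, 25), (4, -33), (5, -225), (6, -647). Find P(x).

Write P(x) = ax^4 + bx^3 + cx^2 + dx + e. Substituting each data point gives a linear system:
  16a + 8b + 4c + 2d + e = 21
  81a + 27b + 9c + 3d + e = 25
  256a + 64b + 16c + 4d + e = -33
  625a + 125b + 25c + 5d + e = -225
  1296a + 216b + 36c + 6d + e = -647
Solving the system yields a = -1, b = 2, c = 6, d = 1, e = -5.
So P(x) = -x^4 + 2x^3 + 6x^2 + x - 5.
Check: P(5) = -225. ✓

P(x) = -x^4 + 2x^3 + 6x^2 + x - 5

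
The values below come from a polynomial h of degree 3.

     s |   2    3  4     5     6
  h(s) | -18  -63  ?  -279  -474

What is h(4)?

On equispaced nodes a degree-3 polynomial has vanishing fourth forward difference, so
  h(2) - 4·h(3) + 6·h(4) - 4·h(5) + h(6) = 0.
Substituting the known values and solving for h(4):
  6·h(4) = -876
  h(4) = -146.

-146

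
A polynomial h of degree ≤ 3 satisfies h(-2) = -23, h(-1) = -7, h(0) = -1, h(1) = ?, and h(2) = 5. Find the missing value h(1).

The 4 known points determine the degree-3 polynomial uniquely.
Write h(t) = at^3 + bt^2 + ct + d. Substituting each data point gives a linear system:
  -8a + 4b - 2c + d = -23
  -a + b - c + d = -7
  d = -1
  8a + 4b + 2c + d = 5
Solving the system yields a = 1, b = -2, c = 3, d = -1.
So h(t) = t^3 - 2t^2 + 3t - 1.
Then h(1) = 1.

1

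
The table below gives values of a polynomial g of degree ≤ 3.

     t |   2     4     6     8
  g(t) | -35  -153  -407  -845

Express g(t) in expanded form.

g(t) = -t^3 - 5t^2 - t - 5

Using the Lagrange interpolation formula with nodes 2, 4, 6, 8:
  L_0(t) = (t - 4)(t - 6)(t - 8) / -48
  L_1(t) = (t - 2)(t - 6)(t - 8) / 16
  L_2(t) = (t - 2)(t - 4)(t - 8) / -16
  L_3(t) = (t - 2)(t - 4)(t - 6) / 48
Then g(t) = -35·L_0(t) - 153·L_1(t) - 407·L_2(t) - 845·L_3(t).
Expanding and collecting terms gives g(t) = -t^3 - 5t^2 - t - 5.
Check: g(6) = -407. ✓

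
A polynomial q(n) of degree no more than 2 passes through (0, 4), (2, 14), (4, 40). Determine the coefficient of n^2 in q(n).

2

Write q(n) = an^2 + bn + c. Substituting each data point gives a linear system:
  c = 4
  4a + 2b + c = 14
  16a + 4b + c = 40
Solving the system yields a = 2, b = 1, c = 4.
So q(n) = 2n^2 + n + 4.
The leading coefficient is 2.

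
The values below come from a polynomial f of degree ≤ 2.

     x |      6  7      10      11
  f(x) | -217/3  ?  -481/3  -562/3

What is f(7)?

-274/3

The 3 known points determine the degree-2 polynomial uniquely.
Write f(x) = ax^2 + bx + c. Substituting each data point gives a linear system:
  36a + 6b + c = -217/3
  100a + 10b + c = -481/3
  121a + 11b + c = -562/3
Solving the system yields a = -1, b = -6, c = -1/3.
So f(x) = -x^2 - 6x - 1/3.
Then f(7) = -274/3.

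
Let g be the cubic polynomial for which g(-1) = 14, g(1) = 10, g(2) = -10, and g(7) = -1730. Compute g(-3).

210

Write g(s) = as^3 + bs^2 + cs + d. Substituting each data point gives a linear system:
  -a + b - c + d = 14
  a + b + c + d = 10
  8a + 4b + 2c + d = -10
  343a + 49b + 7c + d = -1730
Solving the system yields a = -6, b = 6, c = 4, d = 6.
So g(s) = -6s^3 + 6s^2 + 4s + 6.
Then g(-3) = 210.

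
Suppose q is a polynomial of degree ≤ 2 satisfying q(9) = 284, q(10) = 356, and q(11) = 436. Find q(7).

Write q(t) = at^2 + bt + c. Substituting each data point gives a linear system:
  81a + 9b + c = 284
  100a + 10b + c = 356
  121a + 11b + c = 436
Solving the system yields a = 4, b = -4, c = -4.
So q(t) = 4t^2 - 4t - 4.
Then q(7) = 164.

164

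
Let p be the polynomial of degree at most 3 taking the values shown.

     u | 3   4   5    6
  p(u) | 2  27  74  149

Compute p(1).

-6

Using the Lagrange interpolation formula with nodes 3, 4, 5, 6:
  L_0(u) = (u - 4)(u - 5)(u - 6) / -6
  L_1(u) = (u - 3)(u - 5)(u - 6) / 2
  L_2(u) = (u - 3)(u - 4)(u - 6) / -2
  L_3(u) = (u - 3)(u - 4)(u - 5) / 6
Then p(u) = 2·L_0(u) + 27·L_1(u) + 74·L_2(u) + 149·L_3(u).
Expanding and collecting terms gives p(u) = u^3 - u^2 - 5u - 1.
Evaluating at u = 1: p(1) = -6.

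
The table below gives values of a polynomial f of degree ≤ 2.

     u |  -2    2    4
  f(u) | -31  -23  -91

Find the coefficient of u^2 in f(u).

-6

Write f(u) = au^2 + bu + c. Substituting each data point gives a linear system:
  4a - 2b + c = -31
  4a + 2b + c = -23
  16a + 4b + c = -91
Solving the system yields a = -6, b = 2, c = -3.
So f(u) = -6u^2 + 2u - 3.
The leading coefficient is -6.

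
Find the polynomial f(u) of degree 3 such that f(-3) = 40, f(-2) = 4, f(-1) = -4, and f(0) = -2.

f(u) = -3u^3 - 4u^2 + u - 2

Write f(u) = au^3 + bu^2 + cu + d. Substituting each data point gives a linear system:
  -27a + 9b - 3c + d = 40
  -8a + 4b - 2c + d = 4
  -a + b - c + d = -4
  d = -2
Solving the system yields a = -3, b = -4, c = 1, d = -2.
So f(u) = -3u^3 - 4u^2 + u - 2.
Check: f(-3) = 40. ✓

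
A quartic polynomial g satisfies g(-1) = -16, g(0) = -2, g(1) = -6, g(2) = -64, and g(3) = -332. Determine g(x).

g(x) = -5x^4 + 4x^3 - 4x^2 + x - 2

Write g(x) = ax^4 + bx^3 + cx^2 + dx + e. Substituting each data point gives a linear system:
  a - b + c - d + e = -16
  e = -2
  a + b + c + d + e = -6
  16a + 8b + 4c + 2d + e = -64
  81a + 27b + 9c + 3d + e = -332
Solving the system yields a = -5, b = 4, c = -4, d = 1, e = -2.
So g(x) = -5x^4 + 4x^3 - 4x^2 + x - 2.
Check: g(3) = -332. ✓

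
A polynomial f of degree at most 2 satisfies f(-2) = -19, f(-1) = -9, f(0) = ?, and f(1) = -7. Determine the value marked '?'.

The 3 known points determine the degree-2 polynomial uniquely.
Write f(x) = ax^2 + bx + c. Substituting each data point gives a linear system:
  4a - 2b + c = -19
  a - b + c = -9
  a + b + c = -7
Solving the system yields a = -3, b = 1, c = -5.
So f(x) = -3x² + x - 5.
Then f(0) = -5.

-5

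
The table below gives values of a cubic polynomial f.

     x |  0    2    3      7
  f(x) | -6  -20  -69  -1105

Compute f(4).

Write f(x) = ax^3 + bx^2 + cx + d. Substituting each data point gives a linear system:
  d = -6
  8a + 4b + 2c + d = -20
  27a + 9b + 3c + d = -69
  343a + 49b + 7c + d = -1105
Solving the system yields a = -4, b = 6, c = -3, d = -6.
So f(x) = -4x³ + 6x² - 3x - 6.
Then f(4) = -178.

-178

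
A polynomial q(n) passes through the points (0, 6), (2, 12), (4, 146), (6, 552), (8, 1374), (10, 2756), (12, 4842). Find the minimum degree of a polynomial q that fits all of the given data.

Forward differences of the values at n = 0, 2, 4, 6, 8, 10, 12:
  q  : 6  12  146  552  1374  2756  4842
  Δ  : 6  134  406  822  1382  2086
  Δ^2: 128  272  416  560  704
  Δ^3: 144  144  144  144
  Δ^4: 0  0  0
  Δ^5: 0  0
  Δ^6: 0
The third differences are constant (144) and nonzero, while all higher differences vanish, so the minimal degree is 3.

3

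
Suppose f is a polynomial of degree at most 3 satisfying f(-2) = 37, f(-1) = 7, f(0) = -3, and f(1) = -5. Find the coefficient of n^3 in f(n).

-2

Write f(n) = an^3 + bn^2 + cn + d. Substituting each data point gives a linear system:
  -8a + 4b - 2c + d = 37
  -a + b - c + d = 7
  d = -3
  a + b + c + d = -5
Solving the system yields a = -2, b = 4, c = -4, d = -3.
So f(n) = -2n³ + 4n² - 4n - 3.
The leading coefficient is -2.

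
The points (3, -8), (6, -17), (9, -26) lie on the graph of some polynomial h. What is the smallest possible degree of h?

Forward differences of the values at x = 3, 6, 9:
  h  : -8  -17  -26
  Δ  : -9  -9
  Δ^2: 0
The first differences are constant (-9) and nonzero, while all higher differences vanish, so the minimal degree is 1.

1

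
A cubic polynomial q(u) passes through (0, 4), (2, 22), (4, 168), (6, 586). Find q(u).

Write q(u) = au^3 + bu^2 + cu + d. Substituting each data point gives a linear system:
  d = 4
  8a + 4b + 2c + d = 22
  64a + 16b + 4c + d = 168
  216a + 36b + 6c + d = 586
Solving the system yields a = 3, b = -2, c = 1, d = 4.
So q(u) = 3u^3 - 2u^2 + u + 4.
Check: q(2) = 22. ✓

q(u) = 3u^3 - 2u^2 + u + 4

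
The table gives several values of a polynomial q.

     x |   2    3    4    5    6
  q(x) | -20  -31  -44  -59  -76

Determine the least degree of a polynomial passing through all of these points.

2

Forward differences of the values at x = 2, 3, 4, 5, 6:
  q  : -20  -31  -44  -59  -76
  Δ  : -11  -13  -15  -17
  Δ^2: -2  -2  -2
  Δ^3: 0  0
  Δ^4: 0
The second differences are constant (-2) and nonzero, while all higher differences vanish, so the minimal degree is 2.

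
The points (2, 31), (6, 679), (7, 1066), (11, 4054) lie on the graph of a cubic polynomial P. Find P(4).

211

Using the Lagrange interpolation formula with nodes 2, 6, 7, 11:
  L_0(u) = (u - 6)(u - 7)(u - 11) / -180
  L_1(u) = (u - 2)(u - 7)(u - 11) / 20
  L_2(u) = (u - 2)(u - 6)(u - 11) / -20
  L_3(u) = (u - 2)(u - 6)(u - 7) / 180
Then P(u) = 31·L_0(u) + 679·L_1(u) + 1066·L_2(u) + 4054·L_3(u).
Expanding and collecting terms gives P(u) = 3u^3 + 6u - 5.
Evaluating at u = 4: P(4) = 211.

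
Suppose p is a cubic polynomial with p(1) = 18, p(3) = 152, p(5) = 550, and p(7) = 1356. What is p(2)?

Forward differences of the values at t = 1, 3, 5, 7:
  p  : 18  152  550  1356
  Δ  : 134  398  806
  Δ^2: 264  408
  Δ^3: 144
The third differences are constant, confirming degree 3.
Interpolating (Newton forward form) and evaluating at t = 2 gives p(2) = 61.

61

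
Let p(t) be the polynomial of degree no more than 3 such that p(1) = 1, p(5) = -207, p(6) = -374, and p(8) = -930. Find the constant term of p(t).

Write p(t) = at^3 + bt^2 + ct + d. Substituting each data point gives a linear system:
  a + b + c + d = 1
  125a + 25b + 5c + d = -207
  216a + 36b + 6c + d = -374
  512a + 64b + 8c + d = -930
Solving the system yields a = -2, b = 1, c = 4, d = -2.
So p(t) = -2t³ + t² + 4t - 2.
The constant term is -2.

-2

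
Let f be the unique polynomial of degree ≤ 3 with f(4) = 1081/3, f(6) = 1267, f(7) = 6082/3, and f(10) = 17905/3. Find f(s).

Write f(s) = as^3 + bs^2 + cs + d. Substituting each data point gives a linear system:
  64a + 16b + 4c + d = 1081/3
  216a + 36b + 6c + d = 1267
  343a + 49b + 7c + d = 6082/3
  1000a + 100b + 10c + d = 17905/3
Solving the system yields a = 6, b = 1/3, c = -6, d = -5.
So f(s) = 6s^3 + (1/3)s^2 - 6s - 5.
Check: f(7) = 6082/3. ✓

f(s) = 6s^3 + (1/3)s^2 - 6s - 5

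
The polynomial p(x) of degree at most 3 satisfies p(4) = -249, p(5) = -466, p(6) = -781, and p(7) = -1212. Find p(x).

p(x) = -3x^3 - 4x^2 + 2x - 1

Using the Lagrange interpolation formula with nodes 4, 5, 6, 7:
  L_0(x) = (x - 5)(x - 6)(x - 7) / -6
  L_1(x) = (x - 4)(x - 6)(x - 7) / 2
  L_2(x) = (x - 4)(x - 5)(x - 7) / -2
  L_3(x) = (x - 4)(x - 5)(x - 6) / 6
Then p(x) = -249·L_0(x) - 466·L_1(x) - 781·L_2(x) - 1212·L_3(x).
Expanding and collecting terms gives p(x) = -3x^3 - 4x^2 + 2x - 1.
Check: p(4) = -249. ✓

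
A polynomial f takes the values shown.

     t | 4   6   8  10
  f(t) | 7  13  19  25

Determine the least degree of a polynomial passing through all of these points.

1

Forward differences of the values at t = 4, 6, 8, 10:
  f  : 7  13  19  25
  Δ  : 6  6  6
  Δ^2: 0  0
  Δ^3: 0
The first differences are constant (6) and nonzero, while all higher differences vanish, so the minimal degree is 1.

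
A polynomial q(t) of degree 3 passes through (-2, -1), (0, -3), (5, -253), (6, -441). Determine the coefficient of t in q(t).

Write q(t) = at^3 + bt^2 + ct + d. Substituting each data point gives a linear system:
  -8a + 4b - 2c + d = -1
  d = -3
  125a + 25b + 5c + d = -253
  216a + 36b + 6c + d = -441
Solving the system yields a = -2, b = -1, c = 5, d = -3.
So q(t) = -2t^3 - t^2 + 5t - 3.
The coefficient of t is 5.

5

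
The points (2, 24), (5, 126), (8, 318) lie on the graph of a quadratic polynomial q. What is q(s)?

Using the Lagrange interpolation formula with nodes 2, 5, 8:
  L_0(s) = (s - 5)(s - 8) / 18
  L_1(s) = (s - 2)(s - 8) / -9
  L_2(s) = (s - 2)(s - 5) / 18
Then q(s) = 24·L_0(s) + 126·L_1(s) + 318·L_2(s).
Expanding and collecting terms gives q(s) = 5s^2 - s + 6.
Check: q(2) = 24. ✓

q(s) = 5s^2 - s + 6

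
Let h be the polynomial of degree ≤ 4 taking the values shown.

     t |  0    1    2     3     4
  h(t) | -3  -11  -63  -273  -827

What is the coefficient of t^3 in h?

-1

Write h(t) = at^4 + bt^3 + ct^2 + dt + e. Substituting each data point gives a linear system:
  e = -3
  a + b + c + d + e = -11
  16a + 8b + 4c + 2d + e = -63
  81a + 27b + 9c + 3d + e = -273
  256a + 64b + 16c + 4d + e = -827
Solving the system yields a = -3, b = -1, c = 2, d = -6, e = -3.
So h(t) = -3t^4 - t^3 + 2t^2 - 6t - 3.
The coefficient of t^3 is -1.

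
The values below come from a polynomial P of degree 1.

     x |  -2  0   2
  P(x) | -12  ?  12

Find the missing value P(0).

On equispaced nodes a degree-1 polynomial has vanishing second forward difference, so
  P(-2) - 2·P(0) + P(2) = 0.
Substituting the known values and solving for P(0):
  -2·P(0) = 0
  P(0) = 0.

0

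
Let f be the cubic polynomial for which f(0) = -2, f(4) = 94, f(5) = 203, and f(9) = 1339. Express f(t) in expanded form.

f(t) = 2t^3 - t^2 - 4t - 2

Using the Lagrange interpolation formula with nodes 0, 4, 5, 9:
  L_0(t) = (t - 4)(t - 5)(t - 9) / -180
  L_1(t) = t(t - 5)(t - 9) / 20
  L_2(t) = t(t - 4)(t - 9) / -20
  L_3(t) = t(t - 4)(t - 5) / 180
Then f(t) = -2·L_0(t) + 94·L_1(t) + 203·L_2(t) + 1339·L_3(t).
Expanding and collecting terms gives f(t) = 2t^3 - t^2 - 4t - 2.
Check: f(0) = -2. ✓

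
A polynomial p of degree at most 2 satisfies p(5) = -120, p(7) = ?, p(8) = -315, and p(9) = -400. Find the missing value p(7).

The 3 known points determine the degree-2 polynomial uniquely.
Write p(x) = ax^2 + bx + c. Substituting each data point gives a linear system:
  25a + 5b + c = -120
  64a + 8b + c = -315
  81a + 9b + c = -400
Solving the system yields a = -5, b = 0, c = 5.
So p(x) = -5x^2 + 5.
Then p(7) = -240.

-240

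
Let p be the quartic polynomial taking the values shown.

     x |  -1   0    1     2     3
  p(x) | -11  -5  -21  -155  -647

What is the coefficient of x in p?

-1

Write p(x) = ax^4 + bx^3 + cx^2 + dx + e. Substituting each data point gives a linear system:
  a - b + c - d + e = -11
  e = -5
  a + b + c + d + e = -21
  16a + 8b + 4c + 2d + e = -155
  81a + 27b + 9c + 3d + e = -647
Solving the system yields a = -6, b = -4, c = -5, d = -1, e = -5.
So p(x) = -6x^4 - 4x^3 - 5x^2 - x - 5.
The coefficient of x is -1.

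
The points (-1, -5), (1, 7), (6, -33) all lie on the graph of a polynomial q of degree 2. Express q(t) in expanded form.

q(t) = -2t^2 + 6t + 3

Write q(t) = at^2 + bt + c. Substituting each data point gives a linear system:
  a - b + c = -5
  a + b + c = 7
  36a + 6b + c = -33
Solving the system yields a = -2, b = 6, c = 3.
So q(t) = -2t^2 + 6t + 3.
Check: q(6) = -33. ✓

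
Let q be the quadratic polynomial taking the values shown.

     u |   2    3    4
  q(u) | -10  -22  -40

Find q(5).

Using the Lagrange interpolation formula with nodes 2, 3, 4:
  L_0(u) = (u - 3)(u - 4) / 2
  L_1(u) = (u - 2)(u - 4) / -1
  L_2(u) = (u - 2)(u - 3) / 2
Then q(u) = -10·L_0(u) - 22·L_1(u) - 40·L_2(u).
Expanding and collecting terms gives q(u) = -3u^2 + 3u - 4.
Evaluating at u = 5: q(5) = -64.

-64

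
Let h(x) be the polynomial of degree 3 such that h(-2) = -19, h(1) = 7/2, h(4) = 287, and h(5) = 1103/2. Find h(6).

Using the Lagrange interpolation formula with nodes -2, 1, 4, 5:
  L_0(x) = (x - 1)(x - 4)(x - 5) / -126
  L_1(x) = (x + 2)(x - 4)(x - 5) / 36
  L_2(x) = (x + 2)(x - 1)(x - 5) / -18
  L_3(x) = (x + 2)(x - 1)(x - 4) / 28
Then h(x) = -19·L_0(x) + 7/2·L_1(x) + 287·L_2(x) + 1103/2·L_3(x).
Expanding and collecting terms gives h(x) = 4x^3 + (5/2)x^2 - 2x - 1.
Evaluating at x = 6: h(6) = 941.

941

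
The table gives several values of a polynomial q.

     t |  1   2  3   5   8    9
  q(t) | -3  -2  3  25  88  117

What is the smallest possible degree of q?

2

Divided differences on the nodes 1, 2, 3, 5, 8, 9:
  order 0: -3  -2  3  25  88  117
  order 1: 1  5  11  21  29
  order 2: 2  2  2  2
  order 3: 0  0  0
  order 4: 0  0
  order 5: 0
The order-2 divided differences are all 2 (nonzero) and every higher order vanishes, so the data lies on a polynomial of degree exactly 2.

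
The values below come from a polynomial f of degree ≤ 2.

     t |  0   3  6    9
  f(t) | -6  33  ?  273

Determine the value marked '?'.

126

The 3 known points determine the degree-2 polynomial uniquely.
Write f(t) = at^2 + bt + c. Substituting each data point gives a linear system:
  c = -6
  9a + 3b + c = 33
  81a + 9b + c = 273
Solving the system yields a = 3, b = 4, c = -6.
So f(t) = 3t^2 + 4t - 6.
Then f(6) = 126.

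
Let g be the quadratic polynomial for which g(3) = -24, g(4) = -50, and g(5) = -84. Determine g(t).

g(t) = -4t^2 + 2t + 6

Write g(t) = at^2 + bt + c. Substituting each data point gives a linear system:
  9a + 3b + c = -24
  16a + 4b + c = -50
  25a + 5b + c = -84
Solving the system yields a = -4, b = 2, c = 6.
So g(t) = -4t² + 2t + 6.
Check: g(4) = -50. ✓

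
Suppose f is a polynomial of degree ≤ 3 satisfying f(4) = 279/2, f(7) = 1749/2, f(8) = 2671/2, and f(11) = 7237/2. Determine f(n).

Using the Lagrange interpolation formula with nodes 4, 7, 8, 11:
  L_0(n) = (n - 7)(n - 8)(n - 11) / -84
  L_1(n) = (n - 4)(n - 8)(n - 11) / 12
  L_2(n) = (n - 4)(n - 7)(n - 11) / -12
  L_3(n) = (n - 4)(n - 7)(n - 8) / 84
Then f(n) = 279/2·L_0(n) + 1749/2·L_1(n) + 2671/2·L_2(n) + 7237/2·L_3(n).
Expanding and collecting terms gives f(n) = 3n³ - 3n² - n - 1/2.
Check: f(11) = 7237/2. ✓

f(n) = 3n^3 - 3n^2 - n - 1/2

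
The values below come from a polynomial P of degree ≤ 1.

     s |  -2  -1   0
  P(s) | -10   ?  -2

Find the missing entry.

-6

The 2 known points determine the degree-1 polynomial uniquely.
Write P(s) = as + b. Substituting each data point gives a linear system:
  -2a + b = -10
  b = -2
Solving the system yields a = 4, b = -2.
So P(s) = 4s - 2.
Then P(-1) = -6.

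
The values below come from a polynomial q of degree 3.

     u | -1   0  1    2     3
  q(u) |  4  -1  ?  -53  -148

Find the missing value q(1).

The 4 known points determine the degree-3 polynomial uniquely.
Write q(u) = au^3 + bu^2 + cu + d. Substituting each data point gives a linear system:
  -a + b - c + d = 4
  d = -1
  8a + 4b + 2c + d = -53
  27a + 9b + 3c + d = -148
Solving the system yields a = -4, b = -3, c = -4, d = -1.
So q(u) = -4u^3 - 3u^2 - 4u - 1.
Then q(1) = -12.

-12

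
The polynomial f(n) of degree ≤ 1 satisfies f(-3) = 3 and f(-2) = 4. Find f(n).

Using the Lagrange interpolation formula with nodes -3, -2:
  L_0(n) = (n + 2) / -1
  L_1(n) = (n + 3) / 1
Then f(n) = 3·L_0(n) + 4·L_1(n).
Expanding and collecting terms gives f(n) = n + 6.
Check: f(-3) = 3. ✓

f(n) = n + 6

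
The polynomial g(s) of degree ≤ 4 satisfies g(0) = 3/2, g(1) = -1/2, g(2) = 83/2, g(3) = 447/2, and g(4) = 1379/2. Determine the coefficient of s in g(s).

Write g(s) = as^4 + bs^3 + cs^2 + ds + e. Substituting each data point gives a linear system:
  e = 3/2
  a + b + c + d + e = -1/2
  16a + 8b + 4c + 2d + e = 83/2
  81a + 27b + 9c + 3d + e = 447/2
  256a + 64b + 16c + 4d + e = 1379/2
Solving the system yields a = 2, b = 4, c = -4, d = -4, e = 3/2.
So g(s) = 2s^4 + 4s^3 - 4s^2 - 4s + 3/2.
The coefficient of s is -4.

-4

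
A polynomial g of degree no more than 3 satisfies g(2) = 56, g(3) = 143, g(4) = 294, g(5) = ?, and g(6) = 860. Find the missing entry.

On equispaced nodes a degree-3 polynomial has vanishing fourth forward difference, so
  g(2) - 4·g(3) + 6·g(4) - 4·g(5) + g(6) = 0.
Substituting the known values and solving for g(5):
  -4·g(5) = -2108
  g(5) = 527.

527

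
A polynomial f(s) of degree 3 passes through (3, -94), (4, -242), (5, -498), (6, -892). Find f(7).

Using the Lagrange interpolation formula with nodes 3, 4, 5, 6:
  L_0(s) = (s - 4)(s - 5)(s - 6) / -6
  L_1(s) = (s - 3)(s - 5)(s - 6) / 2
  L_2(s) = (s - 3)(s - 4)(s - 6) / -2
  L_3(s) = (s - 3)(s - 4)(s - 5) / 6
Then f(s) = -94·L_0(s) - 242·L_1(s) - 498·L_2(s) - 892·L_3(s).
Expanding and collecting terms gives f(s) = -5s^3 + 6s^2 - 5s + 2.
Evaluating at s = 7: f(7) = -1454.

-1454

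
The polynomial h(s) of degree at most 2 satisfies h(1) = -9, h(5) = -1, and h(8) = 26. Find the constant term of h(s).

Write h(s) = as^2 + bs + c. Substituting each data point gives a linear system:
  a + b + c = -9
  25a + 5b + c = -1
  64a + 8b + c = 26
Solving the system yields a = 1, b = -4, c = -6.
So h(s) = s^2 - 4s - 6.
The constant term is -6.

-6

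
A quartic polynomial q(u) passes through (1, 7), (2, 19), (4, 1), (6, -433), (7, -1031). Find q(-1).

1

Write q(u) = au^4 + bu^3 + cu^2 + du + e. Substituting each data point gives a linear system:
  a + b + c + d + e = 7
  16a + 8b + 4c + 2d + e = 19
  256a + 64b + 16c + 4d + e = 1
  1296a + 216b + 36c + 6d + e = -433
  2401a + 343b + 49c + 7d + e = -1031
Solving the system yields a = -1, b = 4, c = 0, d = -1, e = 5.
So q(u) = -u^4 + 4u^3 - u + 5.
Then q(-1) = 1.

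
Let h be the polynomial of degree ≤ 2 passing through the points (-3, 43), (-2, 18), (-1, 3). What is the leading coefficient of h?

Write h(n) = an^2 + bn + c. Substituting each data point gives a linear system:
  9a - 3b + c = 43
  4a - 2b + c = 18
  a - b + c = 3
Solving the system yields a = 5, b = 0, c = -2.
So h(n) = 5n² - 2.
The leading coefficient is 5.

5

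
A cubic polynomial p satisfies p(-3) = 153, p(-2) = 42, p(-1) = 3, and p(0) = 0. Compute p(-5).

Write p(n) = an^3 + bn^2 + cn + d. Substituting each data point gives a linear system:
  -27a + 9b - 3c + d = 153
  -8a + 4b - 2c + d = 42
  -a + b - c + d = 3
  d = 0
Solving the system yields a = -6, b = 0, c = 3, d = 0.
So p(n) = -6n³ + 3n.
Then p(-5) = 735.

735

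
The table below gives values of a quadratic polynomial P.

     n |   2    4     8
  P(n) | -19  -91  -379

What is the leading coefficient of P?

Write P(n) = an^2 + bn + c. Substituting each data point gives a linear system:
  4a + 2b + c = -19
  16a + 4b + c = -91
  64a + 8b + c = -379
Solving the system yields a = -6, b = 0, c = 5.
So P(n) = -6n^2 + 5.
The leading coefficient is -6.

-6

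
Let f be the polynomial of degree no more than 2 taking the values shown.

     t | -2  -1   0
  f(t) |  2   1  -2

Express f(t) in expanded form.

f(t) = -t^2 - 4t - 2

Write f(t) = at^2 + bt + c. Substituting each data point gives a linear system:
  4a - 2b + c = 2
  a - b + c = 1
  c = -2
Solving the system yields a = -1, b = -4, c = -2.
So f(t) = -t^2 - 4t - 2.
Check: f(-2) = 2. ✓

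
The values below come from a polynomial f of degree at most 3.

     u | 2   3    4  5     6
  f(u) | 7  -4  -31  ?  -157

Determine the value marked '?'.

-80

On equispaced nodes a degree-3 polynomial has vanishing fourth forward difference, so
  f(2) - 4·f(3) + 6·f(4) - 4·f(5) + f(6) = 0.
Substituting the known values and solving for f(5):
  -4·f(5) = 320
  f(5) = -80.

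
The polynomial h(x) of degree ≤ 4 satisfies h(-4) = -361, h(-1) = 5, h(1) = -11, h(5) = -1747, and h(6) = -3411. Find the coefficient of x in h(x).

Write h(x) = ax^4 + bx^3 + cx^2 + dx + e. Substituting each data point gives a linear system:
  256a - 64b + 16c - 4d + e = -361
  a - b + c - d + e = 5
  a + b + c + d + e = -11
  625a + 125b + 25c + 5d + e = -1747
  1296a + 216b + 36c + 6d + e = -3411
Solving the system yields a = -2, b = -3, c = -4, d = -5, e = 3.
So h(x) = -2x⁴ - 3x³ - 4x² - 5x + 3.
The coefficient of x is -5.

-5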